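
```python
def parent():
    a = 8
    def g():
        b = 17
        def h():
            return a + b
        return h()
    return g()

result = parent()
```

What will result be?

Step 1: parent() defines a = 8. g() defines b = 17.
Step 2: h() accesses both from enclosing scopes: a = 8, b = 17.
Step 3: result = 8 + 17 = 25

The answer is 25.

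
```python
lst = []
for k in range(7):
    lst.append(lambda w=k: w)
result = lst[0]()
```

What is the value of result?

Step 1: Default argument w=k captures k's value at each iteration.
Step 2: lst[0] captured w = 0 when k was 0.
Step 3: result = 0

The answer is 0.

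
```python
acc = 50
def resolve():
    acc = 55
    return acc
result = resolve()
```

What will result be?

Step 1: Global acc = 50.
Step 2: resolve() creates local acc = 55, shadowing the global.
Step 3: Returns local acc = 55. result = 55

The answer is 55.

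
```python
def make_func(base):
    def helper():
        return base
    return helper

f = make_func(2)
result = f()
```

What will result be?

Step 1: make_func(2) creates closure capturing base = 2.
Step 2: f() returns the captured base = 2.
Step 3: result = 2

The answer is 2.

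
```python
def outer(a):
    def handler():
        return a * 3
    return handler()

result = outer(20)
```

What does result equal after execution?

Step 1: outer(20) binds parameter a = 20.
Step 2: handler() accesses a = 20 from enclosing scope.
Step 3: result = 20 * 3 = 60

The answer is 60.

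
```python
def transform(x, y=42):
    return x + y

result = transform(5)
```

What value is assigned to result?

Step 1: transform(5) uses default y = 42.
Step 2: Returns 5 + 42 = 47.
Step 3: result = 47

The answer is 47.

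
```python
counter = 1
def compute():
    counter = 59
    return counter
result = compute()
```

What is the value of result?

Step 1: Global counter = 1.
Step 2: compute() creates local counter = 59, shadowing the global.
Step 3: Returns local counter = 59. result = 59

The answer is 59.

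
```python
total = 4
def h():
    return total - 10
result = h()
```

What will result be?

Step 1: total = 4 is defined globally.
Step 2: h() looks up total from global scope = 4, then computes 4 - 10 = -6.
Step 3: result = -6

The answer is -6.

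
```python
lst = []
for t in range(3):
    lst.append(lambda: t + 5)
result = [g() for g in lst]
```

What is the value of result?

Step 1: All lambdas capture t by reference. After the loop, t = 2.
Step 2: Each call returns 2 + 5 = 7.
Step 3: result = [7, 7, 7]

The answer is [7, 7, 7].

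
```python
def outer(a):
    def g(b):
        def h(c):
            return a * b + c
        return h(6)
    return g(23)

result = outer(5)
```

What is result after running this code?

Step 1: a = 5, b = 23, c = 6.
Step 2: h() computes a * b + c = 5 * 23 + 6 = 121.
Step 3: result = 121

The answer is 121.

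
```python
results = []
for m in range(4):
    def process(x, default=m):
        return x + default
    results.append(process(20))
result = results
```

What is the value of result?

Step 1: Default argument default=m is evaluated at function definition time.
Step 2: Each iteration creates process with default = current m value.
Step 3: process(20) returns 20 + default. results = [20, 21, 22, 23]

The answer is [20, 21, 22, 23].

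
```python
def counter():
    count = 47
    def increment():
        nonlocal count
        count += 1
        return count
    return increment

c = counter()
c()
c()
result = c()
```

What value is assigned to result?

Step 1: counter() creates closure with count = 47.
Step 2: Each c() call increments count via nonlocal. After 3 calls: 47 + 3 = 50.
Step 3: result = 50

The answer is 50.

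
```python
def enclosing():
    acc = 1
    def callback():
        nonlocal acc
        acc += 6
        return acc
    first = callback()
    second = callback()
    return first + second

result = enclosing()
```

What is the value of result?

Step 1: acc starts at 1.
Step 2: First call: acc = 1 + 6 = 7, returns 7.
Step 3: Second call: acc = 7 + 6 = 13, returns 13.
Step 4: result = 7 + 13 = 20

The answer is 20.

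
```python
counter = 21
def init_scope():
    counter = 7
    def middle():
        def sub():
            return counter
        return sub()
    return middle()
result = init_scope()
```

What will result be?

Step 1: init_scope() defines counter = 7. middle() and sub() have no local counter.
Step 2: sub() checks local (none), enclosing middle() (none), enclosing init_scope() and finds counter = 7.
Step 3: result = 7

The answer is 7.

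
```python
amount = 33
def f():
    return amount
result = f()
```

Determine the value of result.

Step 1: amount = 33 is defined in the global scope.
Step 2: f() looks up amount. No local amount exists, so Python checks the global scope via LEGB rule and finds amount = 33.
Step 3: result = 33

The answer is 33.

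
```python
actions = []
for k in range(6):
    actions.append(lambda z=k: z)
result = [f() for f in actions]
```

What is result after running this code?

Step 1: Default arg z=k captures k at each iteration.
Step 2: Each lambda has its own default: 0, 1, ..., 5.
Step 3: result = [0, 1, 2, 3, 4, 5]

The answer is [0, 1, 2, 3, 4, 5].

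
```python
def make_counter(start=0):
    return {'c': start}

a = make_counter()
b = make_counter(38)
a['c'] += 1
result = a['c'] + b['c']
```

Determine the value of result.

Step 1: make_counter() returns a new dict each call (immutable default 0).
Step 2: a = {'c': 0}, b = {'c': 38}.
Step 3: a['c'] += 1 = 1. result = 1 + 38 = 39

The answer is 39.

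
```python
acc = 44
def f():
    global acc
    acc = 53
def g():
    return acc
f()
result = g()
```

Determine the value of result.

Step 1: acc = 44.
Step 2: f() sets global acc = 53.
Step 3: g() reads global acc = 53. result = 53

The answer is 53.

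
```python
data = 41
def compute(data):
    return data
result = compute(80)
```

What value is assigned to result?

Step 1: Global data = 41.
Step 2: compute(80) takes parameter data = 80, which shadows the global.
Step 3: result = 80

The answer is 80.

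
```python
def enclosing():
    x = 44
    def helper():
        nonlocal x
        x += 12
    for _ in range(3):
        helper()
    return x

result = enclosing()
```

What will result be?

Step 1: x = 44.
Step 2: helper() is called 3 times in a loop, each adding 12 via nonlocal.
Step 3: x = 44 + 12 * 3 = 80

The answer is 80.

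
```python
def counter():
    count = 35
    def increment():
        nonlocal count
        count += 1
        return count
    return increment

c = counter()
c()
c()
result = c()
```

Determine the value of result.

Step 1: counter() creates closure with count = 35.
Step 2: Each c() call increments count via nonlocal. After 3 calls: 35 + 3 = 38.
Step 3: result = 38

The answer is 38.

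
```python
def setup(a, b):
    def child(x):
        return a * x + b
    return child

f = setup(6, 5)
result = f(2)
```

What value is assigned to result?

Step 1: setup(6, 5) captures a = 6, b = 5.
Step 2: f(2) computes 6 * 2 + 5 = 17.
Step 3: result = 17

The answer is 17.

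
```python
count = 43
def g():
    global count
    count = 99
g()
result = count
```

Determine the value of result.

Step 1: count = 43 globally.
Step 2: g() declares global count and sets it to 99.
Step 3: After g(), global count = 99. result = 99

The answer is 99.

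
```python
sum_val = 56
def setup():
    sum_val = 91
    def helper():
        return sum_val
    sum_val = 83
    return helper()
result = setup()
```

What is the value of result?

Step 1: setup() sets sum_val = 91, then later sum_val = 83.
Step 2: helper() is called after sum_val is reassigned to 83. Closures capture variables by reference, not by value.
Step 3: result = 83

The answer is 83.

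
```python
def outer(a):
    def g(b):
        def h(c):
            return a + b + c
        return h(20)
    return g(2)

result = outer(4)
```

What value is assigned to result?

Step 1: a = 4, b = 2, c = 20 across three nested scopes.
Step 2: h() accesses all three via LEGB rule.
Step 3: result = 4 + 2 + 20 = 26

The answer is 26.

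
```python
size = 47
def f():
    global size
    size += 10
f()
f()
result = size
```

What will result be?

Step 1: size = 47.
Step 2: First f(): size = 47 + 10 = 57.
Step 3: Second f(): size = 57 + 10 = 67. result = 67

The answer is 67.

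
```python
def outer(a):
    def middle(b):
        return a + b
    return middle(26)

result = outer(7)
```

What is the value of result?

Step 1: outer(7) passes a = 7.
Step 2: middle(26) has b = 26, reads a = 7 from enclosing.
Step 3: result = 7 + 26 = 33

The answer is 33.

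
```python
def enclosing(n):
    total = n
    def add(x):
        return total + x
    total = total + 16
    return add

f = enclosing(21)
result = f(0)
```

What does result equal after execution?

Step 1: enclosing(21) sets total = 21, then total = 21 + 16 = 37.
Step 2: Closures capture by reference, so add sees total = 37.
Step 3: f(0) returns 37 + 0 = 37

The answer is 37.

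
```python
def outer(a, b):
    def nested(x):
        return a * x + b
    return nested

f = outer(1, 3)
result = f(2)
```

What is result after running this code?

Step 1: outer(1, 3) captures a = 1, b = 3.
Step 2: f(2) computes 1 * 2 + 3 = 5.
Step 3: result = 5

The answer is 5.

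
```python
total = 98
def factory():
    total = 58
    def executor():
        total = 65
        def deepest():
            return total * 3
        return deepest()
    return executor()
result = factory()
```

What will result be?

Step 1: deepest() looks up total through LEGB: not local, finds total = 65 in enclosing executor().
Step 2: Returns 65 * 3 = 195.
Step 3: result = 195

The answer is 195.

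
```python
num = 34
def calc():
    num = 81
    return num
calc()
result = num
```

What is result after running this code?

Step 1: num = 34 globally.
Step 2: calc() creates a LOCAL num = 81 (no global keyword!).
Step 3: The global num is unchanged. result = 34

The answer is 34.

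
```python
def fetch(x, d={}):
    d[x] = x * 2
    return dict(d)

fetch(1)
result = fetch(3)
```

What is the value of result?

Step 1: Mutable default dict is shared across calls.
Step 2: First call adds 1: 2. Second call adds 3: 6.
Step 3: result = {1: 2, 3: 6}

The answer is {1: 2, 3: 6}.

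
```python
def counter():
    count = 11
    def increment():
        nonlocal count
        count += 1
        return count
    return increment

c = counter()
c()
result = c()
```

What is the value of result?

Step 1: counter() creates closure with count = 11.
Step 2: Each c() call increments count via nonlocal. After 2 calls: 11 + 2 = 13.
Step 3: result = 13

The answer is 13.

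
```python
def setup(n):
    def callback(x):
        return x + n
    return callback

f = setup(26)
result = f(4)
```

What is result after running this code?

Step 1: setup(26) creates a closure that captures n = 26.
Step 2: f(4) calls the closure with x = 4, returning 4 + 26 = 30.
Step 3: result = 30

The answer is 30.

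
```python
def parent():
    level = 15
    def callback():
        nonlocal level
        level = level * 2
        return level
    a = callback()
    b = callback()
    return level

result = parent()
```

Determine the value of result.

Step 1: level starts at 15.
Step 2: First callback(): level = 15 * 2 = 30.
Step 3: Second callback(): level = 30 * 2 = 60.
Step 4: result = 60

The answer is 60.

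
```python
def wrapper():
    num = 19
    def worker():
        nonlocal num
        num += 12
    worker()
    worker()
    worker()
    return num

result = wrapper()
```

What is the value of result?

Step 1: num starts at 19.
Step 2: worker() is called 3 times, each adding 12.
Step 3: num = 19 + 12 * 3 = 55

The answer is 55.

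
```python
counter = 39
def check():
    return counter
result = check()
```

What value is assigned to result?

Step 1: counter = 39 is defined in the global scope.
Step 2: check() looks up counter. No local counter exists, so Python checks the global scope via LEGB rule and finds counter = 39.
Step 3: result = 39

The answer is 39.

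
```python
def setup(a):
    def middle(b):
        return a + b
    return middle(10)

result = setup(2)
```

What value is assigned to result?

Step 1: setup(2) passes a = 2.
Step 2: middle(10) has b = 10, reads a = 2 from enclosing.
Step 3: result = 2 + 10 = 12

The answer is 12.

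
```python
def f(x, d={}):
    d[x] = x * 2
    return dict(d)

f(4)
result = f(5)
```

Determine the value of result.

Step 1: Mutable default dict is shared across calls.
Step 2: First call adds 4: 8. Second call adds 5: 10.
Step 3: result = {4: 8, 5: 10}

The answer is {4: 8, 5: 10}.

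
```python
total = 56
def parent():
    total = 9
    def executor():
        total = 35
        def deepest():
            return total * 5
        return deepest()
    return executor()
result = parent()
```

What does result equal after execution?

Step 1: deepest() looks up total through LEGB: not local, finds total = 35 in enclosing executor().
Step 2: Returns 35 * 5 = 175.
Step 3: result = 175

The answer is 175.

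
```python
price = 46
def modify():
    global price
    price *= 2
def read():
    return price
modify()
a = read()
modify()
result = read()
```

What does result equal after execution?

Step 1: price = 46.
Step 2: First modify(): price = 46 * 2 = 92.
Step 3: Second modify(): price = 92 * 2 = 184.
Step 4: read() returns 184

The answer is 184.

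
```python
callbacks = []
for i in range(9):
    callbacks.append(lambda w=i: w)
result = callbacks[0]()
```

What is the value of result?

Step 1: Default argument w=i captures i's value at each iteration.
Step 2: callbacks[0] captured w = 0 when i was 0.
Step 3: result = 0

The answer is 0.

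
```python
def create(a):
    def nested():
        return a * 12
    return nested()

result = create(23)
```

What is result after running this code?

Step 1: create(23) binds parameter a = 23.
Step 2: nested() accesses a = 23 from enclosing scope.
Step 3: result = 23 * 12 = 276

The answer is 276.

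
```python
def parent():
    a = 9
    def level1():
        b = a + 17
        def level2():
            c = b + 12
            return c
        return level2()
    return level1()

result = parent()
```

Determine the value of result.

Step 1: a = 9. b = a + 17 = 26.
Step 2: c = b + 12 = 26 + 12 = 38.
Step 3: result = 38

The answer is 38.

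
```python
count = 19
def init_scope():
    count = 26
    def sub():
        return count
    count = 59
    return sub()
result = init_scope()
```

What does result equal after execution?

Step 1: init_scope() sets count = 26, then later count = 59.
Step 2: sub() is called after count is reassigned to 59. Closures capture variables by reference, not by value.
Step 3: result = 59

The answer is 59.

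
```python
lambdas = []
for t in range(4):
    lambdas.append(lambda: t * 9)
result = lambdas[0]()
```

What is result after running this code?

Step 1: All lambdas reference the same variable t (late binding).
Step 2: After the loop, t = 3. Every lambda returns t * 9.
Step 3: lambdas[0]() = 3 * 9 = 27

The answer is 27.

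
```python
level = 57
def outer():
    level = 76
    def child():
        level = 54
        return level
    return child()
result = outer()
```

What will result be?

Step 1: Three scopes define level: global (57), outer (76), child (54).
Step 2: child() has its own local level = 54, which shadows both enclosing and global.
Step 3: result = 54 (local wins in LEGB)

The answer is 54.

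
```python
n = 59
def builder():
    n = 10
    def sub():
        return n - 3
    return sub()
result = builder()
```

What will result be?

Step 1: builder() shadows global n with n = 10.
Step 2: sub() finds n = 10 in enclosing scope, computes 10 - 3 = 7.
Step 3: result = 7

The answer is 7.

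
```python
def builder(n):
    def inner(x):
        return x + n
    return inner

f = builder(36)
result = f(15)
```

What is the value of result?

Step 1: builder(36) creates a closure that captures n = 36.
Step 2: f(15) calls the closure with x = 15, returning 15 + 36 = 51.
Step 3: result = 51

The answer is 51.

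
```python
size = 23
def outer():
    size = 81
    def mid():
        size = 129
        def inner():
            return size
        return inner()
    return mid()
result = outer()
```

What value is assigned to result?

Step 1: Three levels of shadowing: global 23, outer 81, mid 129.
Step 2: inner() finds size = 129 in enclosing mid() scope.
Step 3: result = 129

The answer is 129.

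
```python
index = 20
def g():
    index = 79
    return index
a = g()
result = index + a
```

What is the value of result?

Step 1: Global index = 20. g() returns local index = 79.
Step 2: a = 79. Global index still = 20.
Step 3: result = 20 + 79 = 99

The answer is 99.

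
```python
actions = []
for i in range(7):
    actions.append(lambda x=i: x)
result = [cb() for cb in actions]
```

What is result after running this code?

Step 1: Default arg x=i captures i at each iteration.
Step 2: Each lambda has its own default: 0, 1, ..., 6.
Step 3: result = [0, 1, 2, 3, 4, 5, 6]

The answer is [0, 1, 2, 3, 4, 5, 6].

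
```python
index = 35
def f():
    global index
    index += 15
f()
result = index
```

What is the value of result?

Step 1: index = 35 globally.
Step 2: f() modifies global index: index += 15 = 50.
Step 3: result = 50

The answer is 50.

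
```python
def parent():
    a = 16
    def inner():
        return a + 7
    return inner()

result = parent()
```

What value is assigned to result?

Step 1: parent() defines a = 16.
Step 2: inner() reads a = 16 from enclosing scope, returns 16 + 7 = 23.
Step 3: result = 23

The answer is 23.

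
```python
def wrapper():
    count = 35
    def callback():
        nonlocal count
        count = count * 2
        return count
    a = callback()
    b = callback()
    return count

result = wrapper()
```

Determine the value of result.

Step 1: count starts at 35.
Step 2: First callback(): count = 35 * 2 = 70.
Step 3: Second callback(): count = 70 * 2 = 140.
Step 4: result = 140

The answer is 140.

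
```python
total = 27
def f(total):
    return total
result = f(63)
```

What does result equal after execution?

Step 1: Global total = 27.
Step 2: f(63) takes parameter total = 63, which shadows the global.
Step 3: result = 63

The answer is 63.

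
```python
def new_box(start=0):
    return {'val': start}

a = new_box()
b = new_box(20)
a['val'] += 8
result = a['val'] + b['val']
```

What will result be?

Step 1: new_box() returns a new dict each call (immutable default 0).
Step 2: a = {'val': 0}, b = {'val': 20}.
Step 3: a['val'] += 8 = 8. result = 8 + 20 = 28

The answer is 28.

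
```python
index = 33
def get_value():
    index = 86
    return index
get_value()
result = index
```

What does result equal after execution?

Step 1: Global index = 33.
Step 2: get_value() creates local index = 86 (shadow, not modification).
Step 3: After get_value() returns, global index is unchanged. result = 33

The answer is 33.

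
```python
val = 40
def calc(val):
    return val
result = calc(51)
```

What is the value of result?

Step 1: Global val = 40.
Step 2: calc(51) takes parameter val = 51, which shadows the global.
Step 3: result = 51

The answer is 51.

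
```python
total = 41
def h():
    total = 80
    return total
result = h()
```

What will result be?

Step 1: Global total = 41.
Step 2: h() creates local total = 80, shadowing the global.
Step 3: Returns local total = 80. result = 80

The answer is 80.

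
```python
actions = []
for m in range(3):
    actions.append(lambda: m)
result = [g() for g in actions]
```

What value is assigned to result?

Step 1: All 3 lambdas share the same variable m.
Step 2: After the loop, m = 2.
Step 3: Each call returns 2. result = [2, 2, 2]

The answer is [2, 2, 2].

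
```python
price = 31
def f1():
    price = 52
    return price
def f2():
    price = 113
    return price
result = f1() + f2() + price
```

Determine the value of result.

Step 1: Each function shadows global price with its own local.
Step 2: f1() returns 52, f2() returns 113.
Step 3: Global price = 31 is unchanged. result = 52 + 113 + 31 = 196

The answer is 196.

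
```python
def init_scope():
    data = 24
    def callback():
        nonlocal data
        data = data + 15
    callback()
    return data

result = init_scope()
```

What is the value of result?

Step 1: init_scope() sets data = 24.
Step 2: callback() uses nonlocal to modify data in init_scope's scope: data = 24 + 15 = 39.
Step 3: init_scope() returns the modified data = 39

The answer is 39.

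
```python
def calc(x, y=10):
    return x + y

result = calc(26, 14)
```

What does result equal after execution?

Step 1: calc(26, 14) overrides default y with 14.
Step 2: Returns 26 + 14 = 40.
Step 3: result = 40

The answer is 40.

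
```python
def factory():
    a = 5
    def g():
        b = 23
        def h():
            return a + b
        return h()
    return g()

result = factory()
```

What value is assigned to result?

Step 1: factory() defines a = 5. g() defines b = 23.
Step 2: h() accesses both from enclosing scopes: a = 5, b = 23.
Step 3: result = 5 + 23 = 28

The answer is 28.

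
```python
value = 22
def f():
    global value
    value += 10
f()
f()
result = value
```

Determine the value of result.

Step 1: value = 22.
Step 2: First f(): value = 22 + 10 = 32.
Step 3: Second f(): value = 32 + 10 = 42. result = 42

The answer is 42.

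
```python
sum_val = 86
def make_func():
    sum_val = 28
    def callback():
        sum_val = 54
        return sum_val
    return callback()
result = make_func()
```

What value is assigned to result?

Step 1: Three scopes define sum_val: global (86), make_func (28), callback (54).
Step 2: callback() has its own local sum_val = 54, which shadows both enclosing and global.
Step 3: result = 54 (local wins in LEGB)

The answer is 54.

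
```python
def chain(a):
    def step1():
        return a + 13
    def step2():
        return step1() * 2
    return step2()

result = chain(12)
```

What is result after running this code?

Step 1: chain(12) captures a = 12.
Step 2: step2() calls step1() which returns 12 + 13 = 25.
Step 3: step2() returns 25 * 2 = 50

The answer is 50.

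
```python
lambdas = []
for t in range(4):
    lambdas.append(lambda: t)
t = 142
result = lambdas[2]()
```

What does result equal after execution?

Step 1: Lambdas capture the variable t by reference, not by value.
Step 2: After the loop, t is reassigned to 142.
Step 3: lambdas[2]() looks up the current t = 142. result = 142

The answer is 142.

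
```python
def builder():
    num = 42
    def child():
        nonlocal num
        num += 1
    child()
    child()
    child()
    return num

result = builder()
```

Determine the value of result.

Step 1: num starts at 42.
Step 2: child() is called 3 times, each adding 1.
Step 3: num = 42 + 1 * 3 = 45

The answer is 45.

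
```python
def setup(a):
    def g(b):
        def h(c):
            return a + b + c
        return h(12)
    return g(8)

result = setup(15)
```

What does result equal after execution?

Step 1: a = 15, b = 8, c = 12 across three nested scopes.
Step 2: h() accesses all three via LEGB rule.
Step 3: result = 15 + 8 + 12 = 35

The answer is 35.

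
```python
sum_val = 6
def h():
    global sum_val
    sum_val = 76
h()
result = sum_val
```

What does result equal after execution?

Step 1: sum_val = 6 globally.
Step 2: h() declares global sum_val and sets it to 76.
Step 3: After h(), global sum_val = 76. result = 76

The answer is 76.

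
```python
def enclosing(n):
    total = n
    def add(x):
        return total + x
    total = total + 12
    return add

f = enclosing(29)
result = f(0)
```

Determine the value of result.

Step 1: enclosing(29) sets total = 29, then total = 29 + 12 = 41.
Step 2: Closures capture by reference, so add sees total = 41.
Step 3: f(0) returns 41 + 0 = 41

The answer is 41.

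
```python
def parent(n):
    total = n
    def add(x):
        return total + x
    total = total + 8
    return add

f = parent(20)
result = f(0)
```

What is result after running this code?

Step 1: parent(20) sets total = 20, then total = 20 + 8 = 28.
Step 2: Closures capture by reference, so add sees total = 28.
Step 3: f(0) returns 28 + 0 = 28

The answer is 28.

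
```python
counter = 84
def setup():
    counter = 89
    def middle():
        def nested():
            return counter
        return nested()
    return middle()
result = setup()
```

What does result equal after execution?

Step 1: setup() defines counter = 89. middle() and nested() have no local counter.
Step 2: nested() checks local (none), enclosing middle() (none), enclosing setup() and finds counter = 89.
Step 3: result = 89

The answer is 89.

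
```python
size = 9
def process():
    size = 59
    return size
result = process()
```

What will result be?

Step 1: Global size = 9.
Step 2: process() creates local size = 59, shadowing the global.
Step 3: Returns local size = 59. result = 59

The answer is 59.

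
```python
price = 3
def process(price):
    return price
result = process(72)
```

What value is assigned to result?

Step 1: Global price = 3.
Step 2: process(72) takes parameter price = 72, which shadows the global.
Step 3: result = 72

The answer is 72.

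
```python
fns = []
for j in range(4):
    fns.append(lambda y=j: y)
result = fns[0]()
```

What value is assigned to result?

Step 1: Default argument y=j captures j's value at each iteration.
Step 2: fns[0] captured y = 0 when j was 0.
Step 3: result = 0

The answer is 0.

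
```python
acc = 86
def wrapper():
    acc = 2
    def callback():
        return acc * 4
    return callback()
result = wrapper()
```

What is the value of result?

Step 1: wrapper() shadows global acc with acc = 2.
Step 2: callback() finds acc = 2 in enclosing scope, computes 2 * 4 = 8.
Step 3: result = 8

The answer is 8.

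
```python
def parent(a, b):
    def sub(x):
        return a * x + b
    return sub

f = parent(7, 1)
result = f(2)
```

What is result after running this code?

Step 1: parent(7, 1) captures a = 7, b = 1.
Step 2: f(2) computes 7 * 2 + 1 = 15.
Step 3: result = 15

The answer is 15.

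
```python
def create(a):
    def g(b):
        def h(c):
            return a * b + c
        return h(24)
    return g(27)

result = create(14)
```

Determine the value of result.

Step 1: a = 14, b = 27, c = 24.
Step 2: h() computes a * b + c = 14 * 27 + 24 = 402.
Step 3: result = 402

The answer is 402.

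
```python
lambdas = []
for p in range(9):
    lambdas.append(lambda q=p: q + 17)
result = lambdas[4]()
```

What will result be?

Step 1: Default argument q=p captures p's value at definition time.
Step 2: lambdas[4] was defined when p = 4, so q defaults to 4.
Step 3: result = 4 + 17 = 21 (default arg fixes the late binding issue)

The answer is 21.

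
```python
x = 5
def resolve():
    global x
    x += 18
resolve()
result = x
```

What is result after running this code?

Step 1: x = 5 globally.
Step 2: resolve() modifies global x: x += 18 = 23.
Step 3: result = 23

The answer is 23.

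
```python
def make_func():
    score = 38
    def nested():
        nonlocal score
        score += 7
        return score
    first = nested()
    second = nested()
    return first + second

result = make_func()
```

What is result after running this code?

Step 1: score starts at 38.
Step 2: First call: score = 38 + 7 = 45, returns 45.
Step 3: Second call: score = 45 + 7 = 52, returns 52.
Step 4: result = 45 + 52 = 97

The answer is 97.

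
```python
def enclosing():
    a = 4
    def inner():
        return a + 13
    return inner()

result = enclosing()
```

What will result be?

Step 1: enclosing() defines a = 4.
Step 2: inner() reads a = 4 from enclosing scope, returns 4 + 13 = 17.
Step 3: result = 17

The answer is 17.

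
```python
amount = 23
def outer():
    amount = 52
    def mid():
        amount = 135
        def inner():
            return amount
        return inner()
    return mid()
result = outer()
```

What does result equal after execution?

Step 1: Three levels of shadowing: global 23, outer 52, mid 135.
Step 2: inner() finds amount = 135 in enclosing mid() scope.
Step 3: result = 135

The answer is 135.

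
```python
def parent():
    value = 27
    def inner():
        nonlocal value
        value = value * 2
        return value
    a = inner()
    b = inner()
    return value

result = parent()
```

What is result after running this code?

Step 1: value starts at 27.
Step 2: First inner(): value = 27 * 2 = 54.
Step 3: Second inner(): value = 54 * 2 = 108.
Step 4: result = 108

The answer is 108.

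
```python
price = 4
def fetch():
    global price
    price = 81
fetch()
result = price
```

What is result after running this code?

Step 1: price = 4 globally.
Step 2: fetch() declares global price and sets it to 81.
Step 3: After fetch(), global price = 81. result = 81

The answer is 81.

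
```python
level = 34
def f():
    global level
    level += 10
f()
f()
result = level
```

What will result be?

Step 1: level = 34.
Step 2: First f(): level = 34 + 10 = 44.
Step 3: Second f(): level = 44 + 10 = 54. result = 54

The answer is 54.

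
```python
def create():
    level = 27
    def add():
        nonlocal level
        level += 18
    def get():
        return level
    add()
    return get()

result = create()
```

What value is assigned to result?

Step 1: level = 27. add() modifies it via nonlocal, get() reads it.
Step 2: add() makes level = 27 + 18 = 45.
Step 3: get() returns 45. result = 45

The answer is 45.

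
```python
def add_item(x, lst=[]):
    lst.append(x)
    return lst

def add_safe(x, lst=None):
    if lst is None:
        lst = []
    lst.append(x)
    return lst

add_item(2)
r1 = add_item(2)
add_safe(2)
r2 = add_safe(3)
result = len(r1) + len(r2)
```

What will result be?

Step 1: add_item shares mutable default: after 2 calls, lst = [2, 2], len = 2.
Step 2: add_safe creates fresh list each time: r2 = [3], len = 1.
Step 3: result = 2 + 1 = 3

The answer is 3.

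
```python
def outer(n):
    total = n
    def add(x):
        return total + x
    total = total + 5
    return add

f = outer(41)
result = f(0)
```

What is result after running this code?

Step 1: outer(41) sets total = 41, then total = 41 + 5 = 46.
Step 2: Closures capture by reference, so add sees total = 46.
Step 3: f(0) returns 46 + 0 = 46

The answer is 46.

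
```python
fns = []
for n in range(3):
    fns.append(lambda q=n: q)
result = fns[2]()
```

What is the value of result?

Step 1: Default argument q=n captures n's value at each iteration.
Step 2: fns[2] captured q = 2 when n was 2.
Step 3: result = 2

The answer is 2.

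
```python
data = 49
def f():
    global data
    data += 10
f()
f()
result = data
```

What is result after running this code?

Step 1: data = 49.
Step 2: First f(): data = 49 + 10 = 59.
Step 3: Second f(): data = 59 + 10 = 69. result = 69

The answer is 69.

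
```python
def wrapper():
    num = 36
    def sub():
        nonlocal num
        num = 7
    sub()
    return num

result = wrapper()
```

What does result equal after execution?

Step 1: wrapper() sets num = 36.
Step 2: sub() uses nonlocal to reassign num = 7.
Step 3: result = 7

The answer is 7.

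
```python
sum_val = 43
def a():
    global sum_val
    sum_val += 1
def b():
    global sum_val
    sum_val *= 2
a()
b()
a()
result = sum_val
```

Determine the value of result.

Step 1: sum_val = 43.
Step 2: a(): sum_val = 43 + 1 = 44.
Step 3: b(): sum_val = 44 * 2 = 88.
Step 4: a(): sum_val = 88 + 1 = 89

The answer is 89.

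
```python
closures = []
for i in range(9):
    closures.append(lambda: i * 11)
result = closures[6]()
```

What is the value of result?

Step 1: All lambdas reference the same variable i (late binding).
Step 2: After the loop, i = 8. Every lambda returns i * 11.
Step 3: closures[6]() = 8 * 11 = 88

The answer is 88.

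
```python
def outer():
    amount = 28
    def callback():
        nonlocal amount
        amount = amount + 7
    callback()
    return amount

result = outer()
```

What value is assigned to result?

Step 1: outer() sets amount = 28.
Step 2: callback() uses nonlocal to modify amount in outer's scope: amount = 28 + 7 = 35.
Step 3: outer() returns the modified amount = 35

The answer is 35.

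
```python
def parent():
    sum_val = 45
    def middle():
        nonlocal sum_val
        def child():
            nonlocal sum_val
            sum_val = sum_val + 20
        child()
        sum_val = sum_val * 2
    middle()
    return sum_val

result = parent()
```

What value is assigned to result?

Step 1: sum_val = 45.
Step 2: child() adds 20: sum_val = 45 + 20 = 65.
Step 3: middle() doubles: sum_val = 65 * 2 = 130.
Step 4: result = 130

The answer is 130.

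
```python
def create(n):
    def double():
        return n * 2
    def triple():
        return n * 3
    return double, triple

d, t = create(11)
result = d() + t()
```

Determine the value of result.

Step 1: Both closures capture the same n = 11.
Step 2: d() = 11 * 2 = 22, t() = 11 * 3 = 33.
Step 3: result = 22 + 33 = 55

The answer is 55.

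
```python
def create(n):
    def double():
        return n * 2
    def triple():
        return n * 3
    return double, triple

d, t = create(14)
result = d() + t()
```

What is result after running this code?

Step 1: Both closures capture the same n = 14.
Step 2: d() = 14 * 2 = 28, t() = 14 * 3 = 42.
Step 3: result = 28 + 42 = 70

The answer is 70.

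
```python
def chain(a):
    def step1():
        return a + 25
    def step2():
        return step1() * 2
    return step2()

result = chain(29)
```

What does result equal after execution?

Step 1: chain(29) captures a = 29.
Step 2: step2() calls step1() which returns 29 + 25 = 54.
Step 3: step2() returns 54 * 2 = 108

The answer is 108.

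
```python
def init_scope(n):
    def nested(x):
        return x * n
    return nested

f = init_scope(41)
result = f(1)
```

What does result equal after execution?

Step 1: init_scope(41) creates a closure capturing n = 41.
Step 2: f(1) computes 1 * 41 = 41.
Step 3: result = 41

The answer is 41.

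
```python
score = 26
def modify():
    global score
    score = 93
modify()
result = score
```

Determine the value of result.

Step 1: score = 26 globally.
Step 2: modify() declares global score and sets it to 93.
Step 3: After modify(), global score = 93. result = 93

The answer is 93.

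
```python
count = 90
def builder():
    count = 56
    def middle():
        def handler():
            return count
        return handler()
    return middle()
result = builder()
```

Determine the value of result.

Step 1: builder() defines count = 56. middle() and handler() have no local count.
Step 2: handler() checks local (none), enclosing middle() (none), enclosing builder() and finds count = 56.
Step 3: result = 56

The answer is 56.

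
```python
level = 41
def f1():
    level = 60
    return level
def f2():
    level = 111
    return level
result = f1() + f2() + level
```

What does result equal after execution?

Step 1: Each function shadows global level with its own local.
Step 2: f1() returns 60, f2() returns 111.
Step 3: Global level = 41 is unchanged. result = 60 + 111 + 41 = 212

The answer is 212.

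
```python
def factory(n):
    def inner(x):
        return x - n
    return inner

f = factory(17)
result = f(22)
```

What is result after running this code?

Step 1: factory(17) creates a closure capturing n = 17.
Step 2: f(22) computes 22 - 17 = 5.
Step 3: result = 5

The answer is 5.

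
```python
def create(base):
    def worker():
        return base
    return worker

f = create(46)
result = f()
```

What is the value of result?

Step 1: create(46) creates closure capturing base = 46.
Step 2: f() returns the captured base = 46.
Step 3: result = 46

The answer is 46.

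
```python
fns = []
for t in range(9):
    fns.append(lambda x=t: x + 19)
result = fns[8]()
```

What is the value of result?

Step 1: Default argument x=t captures t's value at definition time.
Step 2: fns[8] was defined when t = 8, so x defaults to 8.
Step 3: result = 8 + 19 = 27 (default arg fixes the late binding issue)

The answer is 27.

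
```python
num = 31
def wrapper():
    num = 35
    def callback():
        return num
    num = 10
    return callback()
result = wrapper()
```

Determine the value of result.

Step 1: wrapper() sets num = 35, then later num = 10.
Step 2: callback() is called after num is reassigned to 10. Closures capture variables by reference, not by value.
Step 3: result = 10

The answer is 10.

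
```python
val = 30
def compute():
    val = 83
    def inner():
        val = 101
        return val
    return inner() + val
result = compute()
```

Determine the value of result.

Step 1: compute() has local val = 83. inner() has local val = 101.
Step 2: inner() returns its local val = 101.
Step 3: compute() returns 101 + its own val (83) = 184

The answer is 184.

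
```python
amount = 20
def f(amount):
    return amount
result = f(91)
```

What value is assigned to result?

Step 1: Global amount = 20.
Step 2: f(91) takes parameter amount = 91, which shadows the global.
Step 3: result = 91

The answer is 91.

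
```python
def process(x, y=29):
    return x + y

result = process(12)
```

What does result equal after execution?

Step 1: process(12) uses default y = 29.
Step 2: Returns 12 + 29 = 41.
Step 3: result = 41

The answer is 41.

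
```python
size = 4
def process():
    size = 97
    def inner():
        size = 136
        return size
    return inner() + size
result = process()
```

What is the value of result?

Step 1: process() has local size = 97. inner() has local size = 136.
Step 2: inner() returns its local size = 136.
Step 3: process() returns 136 + its own size (97) = 233

The answer is 233.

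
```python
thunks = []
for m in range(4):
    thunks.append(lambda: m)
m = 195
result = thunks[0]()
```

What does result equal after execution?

Step 1: Lambdas capture the variable m by reference, not by value.
Step 2: After the loop, m is reassigned to 195.
Step 3: thunks[0]() looks up the current m = 195. result = 195

The answer is 195.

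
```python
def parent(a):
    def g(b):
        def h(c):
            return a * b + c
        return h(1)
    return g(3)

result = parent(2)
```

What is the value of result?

Step 1: a = 2, b = 3, c = 1.
Step 2: h() computes a * b + c = 2 * 3 + 1 = 7.
Step 3: result = 7

The answer is 7.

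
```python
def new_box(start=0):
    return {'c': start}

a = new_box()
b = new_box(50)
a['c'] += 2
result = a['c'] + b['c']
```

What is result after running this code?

Step 1: new_box() returns a new dict each call (immutable default 0).
Step 2: a = {'c': 0}, b = {'c': 50}.
Step 3: a['c'] += 2 = 2. result = 2 + 50 = 52

The answer is 52.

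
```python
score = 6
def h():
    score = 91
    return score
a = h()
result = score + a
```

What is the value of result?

Step 1: Global score = 6. h() returns local score = 91.
Step 2: a = 91. Global score still = 6.
Step 3: result = 6 + 91 = 97

The answer is 97.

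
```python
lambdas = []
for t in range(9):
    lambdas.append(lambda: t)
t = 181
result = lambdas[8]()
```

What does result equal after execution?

Step 1: Lambdas capture the variable t by reference, not by value.
Step 2: After the loop, t is reassigned to 181.
Step 3: lambdas[8]() looks up the current t = 181. result = 181

The answer is 181.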